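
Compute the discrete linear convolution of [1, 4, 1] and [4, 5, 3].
y[0] = 1×4 = 4; y[1] = 1×5 + 4×4 = 21; y[2] = 1×3 + 4×5 + 1×4 = 27; y[3] = 4×3 + 1×5 = 17; y[4] = 1×3 = 3

[4, 21, 27, 17, 3]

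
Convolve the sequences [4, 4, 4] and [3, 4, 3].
y[0] = 4×3 = 12; y[1] = 4×4 + 4×3 = 28; y[2] = 4×3 + 4×4 + 4×3 = 40; y[3] = 4×3 + 4×4 = 28; y[4] = 4×3 = 12

[12, 28, 40, 28, 12]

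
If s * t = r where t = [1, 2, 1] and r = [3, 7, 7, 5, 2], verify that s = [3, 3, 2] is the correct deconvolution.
Forward-compute [3, 3, 2] * [1, 2, 1]: r[0] = 3×1 = 3; r[1] = 3×2 + 3×1 = 9; r[2] = 3×1 + 3×2 + 2×1 = 11; r[3] = 3×1 + 2×2 = 7; r[4] = 2×1 = 2 → [3, 9, 11, 7, 2]. Does not match given r = [3, 7, 7, 5, 2].

Not verified. [3, 3, 2] * [1, 2, 1] = [3, 9, 11, 7, 2], which differs from [3, 7, 7, 5, 2] at index 1.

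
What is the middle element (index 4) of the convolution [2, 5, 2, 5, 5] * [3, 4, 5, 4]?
Use y[k] = Σ_i a[i]·b[k-i] at k=4. y[4] = 5×4 + 2×5 + 5×4 + 5×3 = 65

65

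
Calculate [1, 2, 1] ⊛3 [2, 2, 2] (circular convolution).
Use y[k] = Σ_j x[j]·h[(k-j) mod 3]. y[0] = 1×2 + 2×2 + 1×2 = 8; y[1] = 1×2 + 2×2 + 1×2 = 8; y[2] = 1×2 + 2×2 + 1×2 = 8. Result: [8, 8, 8]

[8, 8, 8]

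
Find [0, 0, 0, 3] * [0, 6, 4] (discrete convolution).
y[0] = 0×0 = 0; y[1] = 0×6 + 0×0 = 0; y[2] = 0×4 + 0×6 + 0×0 = 0; y[3] = 0×4 + 0×6 + 3×0 = 0; y[4] = 0×4 + 3×6 = 18; y[5] = 3×4 = 12

[0, 0, 0, 0, 18, 12]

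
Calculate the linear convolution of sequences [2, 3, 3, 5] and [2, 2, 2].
y[0] = 2×2 = 4; y[1] = 2×2 + 3×2 = 10; y[2] = 2×2 + 3×2 + 3×2 = 16; y[3] = 3×2 + 3×2 + 5×2 = 22; y[4] = 3×2 + 5×2 = 16; y[5] = 5×2 = 10

[4, 10, 16, 22, 16, 10]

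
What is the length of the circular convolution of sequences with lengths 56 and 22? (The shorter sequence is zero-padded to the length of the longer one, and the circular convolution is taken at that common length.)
Circular convolution (zero-padding the shorter input) has length max(m, n) = max(56, 22) = 56

56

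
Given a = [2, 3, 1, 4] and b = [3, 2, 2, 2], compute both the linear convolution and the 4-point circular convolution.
Linear: y_lin[0] = 2×3 = 6; y_lin[1] = 2×2 + 3×3 = 13; y_lin[2] = 2×2 + 3×2 + 1×3 = 13; y_lin[3] = 2×2 + 3×2 + 1×2 + 4×3 = 24; y_lin[4] = 3×2 + 1×2 + 4×2 = 16; y_lin[5] = 1×2 + 4×2 = 10; y_lin[6] = 4×2 = 8 → [6, 13, 13, 24, 16, 10, 8]. Circular (length 4): y[0] = 2×3 + 3×2 + 1×2 + 4×2 = 22; y[1] = 2×2 + 3×3 + 1×2 + 4×2 = 23; y[2] = 2×2 + 3×2 + 1×3 + 4×2 = 21; y[3] = 2×2 + 3×2 + 1×2 + 4×3 = 24 → [22, 23, 21, 24]

Linear: [6, 13, 13, 24, 16, 10, 8], Circular: [22, 23, 21, 24]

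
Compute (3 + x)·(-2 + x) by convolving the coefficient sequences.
Ascending coefficients: a = [3, 1], b = [-2, 1]. c[0] = 3×-2 = -6; c[1] = 3×1 + 1×-2 = 1; c[2] = 1×1 = 1. Result coefficients: [-6, 1, 1] → -6 + x + x^2

-6 + x + x^2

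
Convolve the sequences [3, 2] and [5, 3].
y[0] = 3×5 = 15; y[1] = 3×3 + 2×5 = 19; y[2] = 2×3 = 6

[15, 19, 6]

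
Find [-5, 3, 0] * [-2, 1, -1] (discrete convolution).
y[0] = -5×-2 = 10; y[1] = -5×1 + 3×-2 = -11; y[2] = -5×-1 + 3×1 + 0×-2 = 8; y[3] = 3×-1 + 0×1 = -3; y[4] = 0×-1 = 0

[10, -11, 8, -3, 0]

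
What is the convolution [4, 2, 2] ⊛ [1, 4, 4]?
y[0] = 4×1 = 4; y[1] = 4×4 + 2×1 = 18; y[2] = 4×4 + 2×4 + 2×1 = 26; y[3] = 2×4 + 2×4 = 16; y[4] = 2×4 = 8

[4, 18, 26, 16, 8]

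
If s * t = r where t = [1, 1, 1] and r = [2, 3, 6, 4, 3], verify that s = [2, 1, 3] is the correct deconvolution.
Forward-compute [2, 1, 3] * [1, 1, 1]: r[0] = 2×1 = 2; r[1] = 2×1 + 1×1 = 3; r[2] = 2×1 + 1×1 + 3×1 = 6; r[3] = 1×1 + 3×1 = 4; r[4] = 3×1 = 3 → [2, 3, 6, 4, 3]. Matches given r = [2, 3, 6, 4, 3], so verified.

Verified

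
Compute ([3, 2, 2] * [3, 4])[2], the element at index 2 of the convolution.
Use y[k] = Σ_i a[i]·b[k-i] at k=2. y[2] = 2×4 + 2×3 = 14

14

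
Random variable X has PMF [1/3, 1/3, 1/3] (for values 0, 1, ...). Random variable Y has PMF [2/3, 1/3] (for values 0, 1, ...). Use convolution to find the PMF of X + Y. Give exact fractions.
P(X+Y=k) = Σ_i P(X=i)·P(Y=k-i) — a convolution of [1/3, 1/3, 1/3] and [2/3, 1/3]. P(X+Y=0) = (1/3)×(2/3) = 2/9; P(X+Y=1) = (1/3)×(1/3) + (1/3)×(2/3) = 1/9 + 2/9 = 1/3; P(X+Y=2) = (1/3)×(1/3) + (1/3)×(2/3) = 1/9 + 2/9 = 1/3; P(X+Y=3) = (1/3)×(1/3) = 1/9. PMF: [2/9, 1/3, 1/3, 1/9] (sums to 1 ✓)

[2/9, 1/3, 1/3, 1/9]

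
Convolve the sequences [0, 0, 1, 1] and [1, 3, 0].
y[0] = 0×1 = 0; y[1] = 0×3 + 0×1 = 0; y[2] = 0×0 + 0×3 + 1×1 = 1; y[3] = 0×0 + 1×3 + 1×1 = 4; y[4] = 1×0 + 1×3 = 3; y[5] = 1×0 = 0

[0, 0, 1, 4, 3, 0]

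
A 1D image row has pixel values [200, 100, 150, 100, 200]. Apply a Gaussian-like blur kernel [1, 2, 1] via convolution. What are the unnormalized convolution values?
Convolve image row [200, 100, 150, 100, 200] with kernel [1, 2, 1]: y[0] = 200×1 = 200; y[1] = 200×2 + 100×1 = 500; y[2] = 200×1 + 100×2 + 150×1 = 550; y[3] = 100×1 + 150×2 + 100×1 = 500; y[4] = 150×1 + 100×2 + 200×1 = 550; y[5] = 100×1 + 200×2 = 500; y[6] = 200×1 = 200 → [200, 500, 550, 500, 550, 500, 200]. Normalization factor = sum(kernel) = 4.

[200, 500, 550, 500, 550, 500, 200]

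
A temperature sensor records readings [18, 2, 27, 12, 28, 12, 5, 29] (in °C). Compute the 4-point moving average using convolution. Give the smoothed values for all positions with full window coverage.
4-point moving average kernel = [1, 1, 1, 1]. Apply in 'valid' mode (full window coverage): avg[0] = (18 + 2 + 27 + 12) / 4 = 14.75; avg[1] = (2 + 27 + 12 + 28) / 4 = 17.25; avg[2] = (27 + 12 + 28 + 12) / 4 = 19.75; avg[3] = (12 + 28 + 12 + 5) / 4 = 14.25; avg[4] = (28 + 12 + 5 + 29) / 4 = 18.5. Smoothed values: [14.75, 17.25, 19.75, 14.25, 18.5]

[14.75, 17.25, 19.75, 14.25, 18.5]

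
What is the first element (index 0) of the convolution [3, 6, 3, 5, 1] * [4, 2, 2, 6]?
Use y[k] = Σ_i a[i]·b[k-i] at k=0. y[0] = 3×4 = 12

12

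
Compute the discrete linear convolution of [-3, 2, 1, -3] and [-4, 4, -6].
y[0] = -3×-4 = 12; y[1] = -3×4 + 2×-4 = -20; y[2] = -3×-6 + 2×4 + 1×-4 = 22; y[3] = 2×-6 + 1×4 + -3×-4 = 4; y[4] = 1×-6 + -3×4 = -18; y[5] = -3×-6 = 18

[12, -20, 22, 4, -18, 18]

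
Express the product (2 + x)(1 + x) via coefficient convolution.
Ascending coefficients: a = [2, 1], b = [1, 1]. c[0] = 2×1 = 2; c[1] = 2×1 + 1×1 = 3; c[2] = 1×1 = 1. Result coefficients: [2, 3, 1] → 2 + 3x + x^2

2 + 3x + x^2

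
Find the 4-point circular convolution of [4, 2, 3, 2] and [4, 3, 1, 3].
Use y[k] = Σ_j x[j]·h[(k-j) mod 4]. y[0] = 4×4 + 2×3 + 3×1 + 2×3 = 31; y[1] = 4×3 + 2×4 + 3×3 + 2×1 = 31; y[2] = 4×1 + 2×3 + 3×4 + 2×3 = 28; y[3] = 4×3 + 2×1 + 3×3 + 2×4 = 31. Result: [31, 31, 28, 31]

[31, 31, 28, 31]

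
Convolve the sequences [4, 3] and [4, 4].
y[0] = 4×4 = 16; y[1] = 4×4 + 3×4 = 28; y[2] = 3×4 = 12

[16, 28, 12]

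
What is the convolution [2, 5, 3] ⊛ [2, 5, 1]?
y[0] = 2×2 = 4; y[1] = 2×5 + 5×2 = 20; y[2] = 2×1 + 5×5 + 3×2 = 33; y[3] = 5×1 + 3×5 = 20; y[4] = 3×1 = 3

[4, 20, 33, 20, 3]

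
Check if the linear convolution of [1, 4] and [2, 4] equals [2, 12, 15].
Recompute linear convolution of [1, 4] and [2, 4]: y[0] = 1×2 = 2; y[1] = 1×4 + 4×2 = 12; y[2] = 4×4 = 16 → [2, 12, 16]. Compare to given [2, 12, 15]: they differ at index 2: given 15, correct 16, so answer: No

No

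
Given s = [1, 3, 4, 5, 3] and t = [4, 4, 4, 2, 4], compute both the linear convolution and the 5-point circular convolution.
Linear: y_lin[0] = 1×4 = 4; y_lin[1] = 1×4 + 3×4 = 16; y_lin[2] = 1×4 + 3×4 + 4×4 = 32; y_lin[3] = 1×2 + 3×4 + 4×4 + 5×4 = 50; y_lin[4] = 1×4 + 3×2 + 4×4 + 5×4 + 3×4 = 58; y_lin[5] = 3×4 + 4×2 + 5×4 + 3×4 = 52; y_lin[6] = 4×4 + 5×2 + 3×4 = 38; y_lin[7] = 5×4 + 3×2 = 26; y_lin[8] = 3×4 = 12 → [4, 16, 32, 50, 58, 52, 38, 26, 12]. Circular (length 5): y[0] = 1×4 + 3×4 + 4×2 + 5×4 + 3×4 = 56; y[1] = 1×4 + 3×4 + 4×4 + 5×2 + 3×4 = 54; y[2] = 1×4 + 3×4 + 4×4 + 5×4 + 3×2 = 58; y[3] = 1×2 + 3×4 + 4×4 + 5×4 + 3×4 = 62; y[4] = 1×4 + 3×2 + 4×4 + 5×4 + 3×4 = 58 → [56, 54, 58, 62, 58]

Linear: [4, 16, 32, 50, 58, 52, 38, 26, 12], Circular: [56, 54, 58, 62, 58]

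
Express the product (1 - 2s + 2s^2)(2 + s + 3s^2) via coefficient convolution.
Ascending coefficients: a = [1, -2, 2], b = [2, 1, 3]. c[0] = 1×2 = 2; c[1] = 1×1 + -2×2 = -3; c[2] = 1×3 + -2×1 + 2×2 = 5; c[3] = -2×3 + 2×1 = -4; c[4] = 2×3 = 6. Result coefficients: [2, -3, 5, -4, 6] → 2 - 3s + 5s^2 - 4s^3 + 6s^4

2 - 3s + 5s^2 - 4s^3 + 6s^4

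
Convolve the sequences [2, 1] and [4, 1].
y[0] = 2×4 = 8; y[1] = 2×1 + 1×4 = 6; y[2] = 1×1 = 1

[8, 6, 1]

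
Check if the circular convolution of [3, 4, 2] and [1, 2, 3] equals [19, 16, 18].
Recompute circular convolution of [3, 4, 2] and [1, 2, 3]: y[0] = 3×1 + 4×3 + 2×2 = 19; y[1] = 3×2 + 4×1 + 2×3 = 16; y[2] = 3×3 + 4×2 + 2×1 = 19 → [19, 16, 19]. Compare to given [19, 16, 18]: they differ at index 2: given 18, correct 19, so answer: No

No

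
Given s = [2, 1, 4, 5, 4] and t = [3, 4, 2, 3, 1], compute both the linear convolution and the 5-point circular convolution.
Linear: y_lin[0] = 2×3 = 6; y_lin[1] = 2×4 + 1×3 = 11; y_lin[2] = 2×2 + 1×4 + 4×3 = 20; y_lin[3] = 2×3 + 1×2 + 4×4 + 5×3 = 39; y_lin[4] = 2×1 + 1×3 + 4×2 + 5×4 + 4×3 = 45; y_lin[5] = 1×1 + 4×3 + 5×2 + 4×4 = 39; y_lin[6] = 4×1 + 5×3 + 4×2 = 27; y_lin[7] = 5×1 + 4×3 = 17; y_lin[8] = 4×1 = 4 → [6, 11, 20, 39, 45, 39, 27, 17, 4]. Circular (length 5): y[0] = 2×3 + 1×1 + 4×3 + 5×2 + 4×4 = 45; y[1] = 2×4 + 1×3 + 4×1 + 5×3 + 4×2 = 38; y[2] = 2×2 + 1×4 + 4×3 + 5×1 + 4×3 = 37; y[3] = 2×3 + 1×2 + 4×4 + 5×3 + 4×1 = 43; y[4] = 2×1 + 1×3 + 4×2 + 5×4 + 4×3 = 45 → [45, 38, 37, 43, 45]

Linear: [6, 11, 20, 39, 45, 39, 27, 17, 4], Circular: [45, 38, 37, 43, 45]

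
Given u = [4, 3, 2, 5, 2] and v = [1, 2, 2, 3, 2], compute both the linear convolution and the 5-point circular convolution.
Linear: y_lin[0] = 4×1 = 4; y_lin[1] = 4×2 + 3×1 = 11; y_lin[2] = 4×2 + 3×2 + 2×1 = 16; y_lin[3] = 4×3 + 3×2 + 2×2 + 5×1 = 27; y_lin[4] = 4×2 + 3×3 + 2×2 + 5×2 + 2×1 = 33; y_lin[5] = 3×2 + 2×3 + 5×2 + 2×2 = 26; y_lin[6] = 2×2 + 5×3 + 2×2 = 23; y_lin[7] = 5×2 + 2×3 = 16; y_lin[8] = 2×2 = 4 → [4, 11, 16, 27, 33, 26, 23, 16, 4]. Circular (length 5): y[0] = 4×1 + 3×2 + 2×3 + 5×2 + 2×2 = 30; y[1] = 4×2 + 3×1 + 2×2 + 5×3 + 2×2 = 34; y[2] = 4×2 + 3×2 + 2×1 + 5×2 + 2×3 = 32; y[3] = 4×3 + 3×2 + 2×2 + 5×1 + 2×2 = 31; y[4] = 4×2 + 3×3 + 2×2 + 5×2 + 2×1 = 33 → [30, 34, 32, 31, 33]

Linear: [4, 11, 16, 27, 33, 26, 23, 16, 4], Circular: [30, 34, 32, 31, 33]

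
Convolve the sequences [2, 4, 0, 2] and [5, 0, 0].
y[0] = 2×5 = 10; y[1] = 2×0 + 4×5 = 20; y[2] = 2×0 + 4×0 + 0×5 = 0; y[3] = 4×0 + 0×0 + 2×5 = 10; y[4] = 0×0 + 2×0 = 0; y[5] = 2×0 = 0

[10, 20, 0, 10, 0, 0]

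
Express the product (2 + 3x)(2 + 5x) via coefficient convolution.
Ascending coefficients: a = [2, 3], b = [2, 5]. c[0] = 2×2 = 4; c[1] = 2×5 + 3×2 = 16; c[2] = 3×5 = 15. Result coefficients: [4, 16, 15] → 4 + 16x + 15x^2

4 + 16x + 15x^2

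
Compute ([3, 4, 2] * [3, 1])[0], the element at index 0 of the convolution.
Use y[k] = Σ_i a[i]·b[k-i] at k=0. y[0] = 3×3 = 9

9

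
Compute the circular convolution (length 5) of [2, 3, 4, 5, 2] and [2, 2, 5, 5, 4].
Use y[k] = Σ_j f[j]·g[(k-j) mod 5]. y[0] = 2×2 + 3×4 + 4×5 + 5×5 + 2×2 = 65; y[1] = 2×2 + 3×2 + 4×4 + 5×5 + 2×5 = 61; y[2] = 2×5 + 3×2 + 4×2 + 5×4 + 2×5 = 54; y[3] = 2×5 + 3×5 + 4×2 + 5×2 + 2×4 = 51; y[4] = 2×4 + 3×5 + 4×5 + 5×2 + 2×2 = 57. Result: [65, 61, 54, 51, 57]

[65, 61, 54, 51, 57]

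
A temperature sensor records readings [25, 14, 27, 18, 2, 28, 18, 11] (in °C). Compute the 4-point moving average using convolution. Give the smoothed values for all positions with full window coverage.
4-point moving average kernel = [1, 1, 1, 1]. Apply in 'valid' mode (full window coverage): avg[0] = (25 + 14 + 27 + 18) / 4 = 21.0; avg[1] = (14 + 27 + 18 + 2) / 4 = 15.25; avg[2] = (27 + 18 + 2 + 28) / 4 = 18.75; avg[3] = (18 + 2 + 28 + 18) / 4 = 16.5; avg[4] = (2 + 28 + 18 + 11) / 4 = 14.75. Smoothed values: [21.0, 15.25, 18.75, 16.5, 14.75]

[21.0, 15.25, 18.75, 16.5, 14.75]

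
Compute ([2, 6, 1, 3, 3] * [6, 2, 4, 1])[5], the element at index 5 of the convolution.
Use y[k] = Σ_i a[i]·b[k-i] at k=5. y[5] = 1×1 + 3×4 + 3×2 = 19

19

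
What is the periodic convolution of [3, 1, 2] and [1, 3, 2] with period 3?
Use y[k] = Σ_j f[j]·g[(k-j) mod 3]. y[0] = 3×1 + 1×2 + 2×3 = 11; y[1] = 3×3 + 1×1 + 2×2 = 14; y[2] = 3×2 + 1×3 + 2×1 = 11. Result: [11, 14, 11]

[11, 14, 11]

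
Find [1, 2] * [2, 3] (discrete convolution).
y[0] = 1×2 = 2; y[1] = 1×3 + 2×2 = 7; y[2] = 2×3 = 6

[2, 7, 6]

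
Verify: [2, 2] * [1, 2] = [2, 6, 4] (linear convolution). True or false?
Recompute linear convolution of [2, 2] and [1, 2]: y[0] = 2×1 = 2; y[1] = 2×2 + 2×1 = 6; y[2] = 2×2 = 4 → [2, 6, 4]. Given [2, 6, 4] matches, so answer: Yes

Yes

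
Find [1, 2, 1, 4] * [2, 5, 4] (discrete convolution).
y[0] = 1×2 = 2; y[1] = 1×5 + 2×2 = 9; y[2] = 1×4 + 2×5 + 1×2 = 16; y[3] = 2×4 + 1×5 + 4×2 = 21; y[4] = 1×4 + 4×5 = 24; y[5] = 4×4 = 16

[2, 9, 16, 21, 24, 16]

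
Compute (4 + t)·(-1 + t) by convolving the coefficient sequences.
Ascending coefficients: a = [4, 1], b = [-1, 1]. c[0] = 4×-1 = -4; c[1] = 4×1 + 1×-1 = 3; c[2] = 1×1 = 1. Result coefficients: [-4, 3, 1] → -4 + 3t + t^2

-4 + 3t + t^2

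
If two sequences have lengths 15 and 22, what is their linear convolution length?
Linear/full convolution length: m + n - 1 = 15 + 22 - 1 = 36

36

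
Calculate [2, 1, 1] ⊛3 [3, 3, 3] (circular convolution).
Use y[k] = Σ_j s[j]·t[(k-j) mod 3]. y[0] = 2×3 + 1×3 + 1×3 = 12; y[1] = 2×3 + 1×3 + 1×3 = 12; y[2] = 2×3 + 1×3 + 1×3 = 12. Result: [12, 12, 12]

[12, 12, 12]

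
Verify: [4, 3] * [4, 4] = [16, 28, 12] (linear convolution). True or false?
Recompute linear convolution of [4, 3] and [4, 4]: y[0] = 4×4 = 16; y[1] = 4×4 + 3×4 = 28; y[2] = 3×4 = 12 → [16, 28, 12]. Given [16, 28, 12] matches, so answer: Yes

Yes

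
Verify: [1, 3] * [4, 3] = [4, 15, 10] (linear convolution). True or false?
Recompute linear convolution of [1, 3] and [4, 3]: y[0] = 1×4 = 4; y[1] = 1×3 + 3×4 = 15; y[2] = 3×3 = 9 → [4, 15, 9]. Compare to given [4, 15, 10]: they differ at index 2: given 10, correct 9, so answer: No

No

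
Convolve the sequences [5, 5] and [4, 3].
y[0] = 5×4 = 20; y[1] = 5×3 + 5×4 = 35; y[2] = 5×3 = 15

[20, 35, 15]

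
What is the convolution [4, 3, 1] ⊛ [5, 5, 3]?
y[0] = 4×5 = 20; y[1] = 4×5 + 3×5 = 35; y[2] = 4×3 + 3×5 + 1×5 = 32; y[3] = 3×3 + 1×5 = 14; y[4] = 1×3 = 3

[20, 35, 32, 14, 3]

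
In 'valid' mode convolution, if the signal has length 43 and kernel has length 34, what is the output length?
'Valid' mode counts only positions where the kernel fully overlaps the signal: m - n + 1 = 43 - 34 + 1 = 10

10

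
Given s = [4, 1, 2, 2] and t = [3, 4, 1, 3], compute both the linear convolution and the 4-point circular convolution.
Linear: y_lin[0] = 4×3 = 12; y_lin[1] = 4×4 + 1×3 = 19; y_lin[2] = 4×1 + 1×4 + 2×3 = 14; y_lin[3] = 4×3 + 1×1 + 2×4 + 2×3 = 27; y_lin[4] = 1×3 + 2×1 + 2×4 = 13; y_lin[5] = 2×3 + 2×1 = 8; y_lin[6] = 2×3 = 6 → [12, 19, 14, 27, 13, 8, 6]. Circular (length 4): y[0] = 4×3 + 1×3 + 2×1 + 2×4 = 25; y[1] = 4×4 + 1×3 + 2×3 + 2×1 = 27; y[2] = 4×1 + 1×4 + 2×3 + 2×3 = 20; y[3] = 4×3 + 1×1 + 2×4 + 2×3 = 27 → [25, 27, 20, 27]

Linear: [12, 19, 14, 27, 13, 8, 6], Circular: [25, 27, 20, 27]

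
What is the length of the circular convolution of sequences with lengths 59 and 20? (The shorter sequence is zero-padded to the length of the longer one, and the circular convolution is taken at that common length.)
Circular convolution (zero-padding the shorter input) has length max(m, n) = max(59, 20) = 59

59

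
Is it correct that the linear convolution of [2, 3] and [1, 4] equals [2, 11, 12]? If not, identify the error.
Recompute linear convolution of [2, 3] and [1, 4]: y[0] = 2×1 = 2; y[1] = 2×4 + 3×1 = 11; y[2] = 3×4 = 12 → [2, 11, 12]. Given [2, 11, 12] matches, so answer: Yes

Yes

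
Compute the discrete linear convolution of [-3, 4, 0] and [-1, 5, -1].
y[0] = -3×-1 = 3; y[1] = -3×5 + 4×-1 = -19; y[2] = -3×-1 + 4×5 + 0×-1 = 23; y[3] = 4×-1 + 0×5 = -4; y[4] = 0×-1 = 0

[3, -19, 23, -4, 0]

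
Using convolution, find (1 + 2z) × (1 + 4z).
Ascending coefficients: a = [1, 2], b = [1, 4]. c[0] = 1×1 = 1; c[1] = 1×4 + 2×1 = 6; c[2] = 2×4 = 8. Result coefficients: [1, 6, 8] → 1 + 6z + 8z^2

1 + 6z + 8z^2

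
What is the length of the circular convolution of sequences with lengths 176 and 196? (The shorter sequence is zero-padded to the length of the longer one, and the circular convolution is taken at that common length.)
Circular convolution (zero-padding the shorter input) has length max(m, n) = max(176, 196) = 196

196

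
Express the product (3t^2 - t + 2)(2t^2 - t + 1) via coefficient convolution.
Ascending coefficients: a = [2, -1, 3], b = [1, -1, 2]. c[0] = 2×1 = 2; c[1] = 2×-1 + -1×1 = -3; c[2] = 2×2 + -1×-1 + 3×1 = 8; c[3] = -1×2 + 3×-1 = -5; c[4] = 3×2 = 6. Result coefficients: [2, -3, 8, -5, 6] → 6t^4 - 5t^3 + 8t^2 - 3t + 2

6t^4 - 5t^3 + 8t^2 - 3t + 2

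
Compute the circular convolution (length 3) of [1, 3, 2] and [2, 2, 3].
Use y[k] = Σ_j a[j]·b[(k-j) mod 3]. y[0] = 1×2 + 3×3 + 2×2 = 15; y[1] = 1×2 + 3×2 + 2×3 = 14; y[2] = 1×3 + 3×2 + 2×2 = 13. Result: [15, 14, 13]

[15, 14, 13]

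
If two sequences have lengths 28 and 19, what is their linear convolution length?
Linear/full convolution length: m + n - 1 = 28 + 19 - 1 = 46

46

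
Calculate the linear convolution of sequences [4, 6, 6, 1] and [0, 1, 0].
y[0] = 4×0 = 0; y[1] = 4×1 + 6×0 = 4; y[2] = 4×0 + 6×1 + 6×0 = 6; y[3] = 6×0 + 6×1 + 1×0 = 6; y[4] = 6×0 + 1×1 = 1; y[5] = 1×0 = 0

[0, 4, 6, 6, 1, 0]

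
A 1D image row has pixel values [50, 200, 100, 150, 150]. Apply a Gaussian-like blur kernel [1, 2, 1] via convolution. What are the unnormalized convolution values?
Convolve image row [50, 200, 100, 150, 150] with kernel [1, 2, 1]: y[0] = 50×1 = 50; y[1] = 50×2 + 200×1 = 300; y[2] = 50×1 + 200×2 + 100×1 = 550; y[3] = 200×1 + 100×2 + 150×1 = 550; y[4] = 100×1 + 150×2 + 150×1 = 550; y[5] = 150×1 + 150×2 = 450; y[6] = 150×1 = 150 → [50, 300, 550, 550, 550, 450, 150]. Normalization factor = sum(kernel) = 4.

[50, 300, 550, 550, 550, 450, 150]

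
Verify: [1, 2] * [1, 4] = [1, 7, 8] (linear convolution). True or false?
Recompute linear convolution of [1, 2] and [1, 4]: y[0] = 1×1 = 1; y[1] = 1×4 + 2×1 = 6; y[2] = 2×4 = 8 → [1, 6, 8]. Compare to given [1, 7, 8]: they differ at index 1: given 7, correct 6, so answer: No

No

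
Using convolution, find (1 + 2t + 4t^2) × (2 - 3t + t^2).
Ascending coefficients: a = [1, 2, 4], b = [2, -3, 1]. c[0] = 1×2 = 2; c[1] = 1×-3 + 2×2 = 1; c[2] = 1×1 + 2×-3 + 4×2 = 3; c[3] = 2×1 + 4×-3 = -10; c[4] = 4×1 = 4. Result coefficients: [2, 1, 3, -10, 4] → 2 + t + 3t^2 - 10t^3 + 4t^4

2 + t + 3t^2 - 10t^3 + 4t^4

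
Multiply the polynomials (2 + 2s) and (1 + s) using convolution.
Ascending coefficients: a = [2, 2], b = [1, 1]. c[0] = 2×1 = 2; c[1] = 2×1 + 2×1 = 4; c[2] = 2×1 = 2. Result coefficients: [2, 4, 2] → 2 + 4s + 2s^2

2 + 4s + 2s^2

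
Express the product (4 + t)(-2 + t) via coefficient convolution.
Ascending coefficients: a = [4, 1], b = [-2, 1]. c[0] = 4×-2 = -8; c[1] = 4×1 + 1×-2 = 2; c[2] = 1×1 = 1. Result coefficients: [-8, 2, 1] → -8 + 2t + t^2

-8 + 2t + t^2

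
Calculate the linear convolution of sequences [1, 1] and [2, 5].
y[0] = 1×2 = 2; y[1] = 1×5 + 1×2 = 7; y[2] = 1×5 = 5

[2, 7, 5]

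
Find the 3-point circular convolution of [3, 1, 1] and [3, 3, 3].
Use y[k] = Σ_j s[j]·t[(k-j) mod 3]. y[0] = 3×3 + 1×3 + 1×3 = 15; y[1] = 3×3 + 1×3 + 1×3 = 15; y[2] = 3×3 + 1×3 + 1×3 = 15. Result: [15, 15, 15]

[15, 15, 15]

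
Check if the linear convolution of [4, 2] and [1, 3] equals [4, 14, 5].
Recompute linear convolution of [4, 2] and [1, 3]: y[0] = 4×1 = 4; y[1] = 4×3 + 2×1 = 14; y[2] = 2×3 = 6 → [4, 14, 6]. Compare to given [4, 14, 5]: they differ at index 2: given 5, correct 6, so answer: No

No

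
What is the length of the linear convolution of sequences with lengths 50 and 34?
Linear/full convolution length: m + n - 1 = 50 + 34 - 1 = 83

83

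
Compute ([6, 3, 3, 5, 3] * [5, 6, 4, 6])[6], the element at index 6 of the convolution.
Use y[k] = Σ_i a[i]·b[k-i] at k=6. y[6] = 5×6 + 3×4 = 42

42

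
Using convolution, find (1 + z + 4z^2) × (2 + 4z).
Ascending coefficients: a = [1, 1, 4], b = [2, 4]. c[0] = 1×2 = 2; c[1] = 1×4 + 1×2 = 6; c[2] = 1×4 + 4×2 = 12; c[3] = 4×4 = 16. Result coefficients: [2, 6, 12, 16] → 2 + 6z + 12z^2 + 16z^3

2 + 6z + 12z^2 + 16z^3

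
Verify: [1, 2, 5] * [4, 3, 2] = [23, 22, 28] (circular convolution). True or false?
Recompute circular convolution of [1, 2, 5] and [4, 3, 2]: y[0] = 1×4 + 2×2 + 5×3 = 23; y[1] = 1×3 + 2×4 + 5×2 = 21; y[2] = 1×2 + 2×3 + 5×4 = 28 → [23, 21, 28]. Compare to given [23, 22, 28]: they differ at index 1: given 22, correct 21, so answer: No

No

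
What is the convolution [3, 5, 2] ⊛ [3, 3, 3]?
y[0] = 3×3 = 9; y[1] = 3×3 + 5×3 = 24; y[2] = 3×3 + 5×3 + 2×3 = 30; y[3] = 5×3 + 2×3 = 21; y[4] = 2×3 = 6

[9, 24, 30, 21, 6]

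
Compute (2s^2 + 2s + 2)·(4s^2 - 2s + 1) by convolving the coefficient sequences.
Ascending coefficients: a = [2, 2, 2], b = [1, -2, 4]. c[0] = 2×1 = 2; c[1] = 2×-2 + 2×1 = -2; c[2] = 2×4 + 2×-2 + 2×1 = 6; c[3] = 2×4 + 2×-2 = 4; c[4] = 2×4 = 8. Result coefficients: [2, -2, 6, 4, 8] → 8s^4 + 4s^3 + 6s^2 - 2s + 2

8s^4 + 4s^3 + 6s^2 - 2s + 2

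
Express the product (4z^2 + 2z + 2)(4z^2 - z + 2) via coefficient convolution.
Ascending coefficients: a = [2, 2, 4], b = [2, -1, 4]. c[0] = 2×2 = 4; c[1] = 2×-1 + 2×2 = 2; c[2] = 2×4 + 2×-1 + 4×2 = 14; c[3] = 2×4 + 4×-1 = 4; c[4] = 4×4 = 16. Result coefficients: [4, 2, 14, 4, 16] → 16z^4 + 4z^3 + 14z^2 + 2z + 4

16z^4 + 4z^3 + 14z^2 + 2z + 4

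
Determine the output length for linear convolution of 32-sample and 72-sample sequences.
Linear/full convolution length: m + n - 1 = 32 + 72 - 1 = 103

103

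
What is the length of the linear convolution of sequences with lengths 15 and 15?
Linear/full convolution length: m + n - 1 = 15 + 15 - 1 = 29

29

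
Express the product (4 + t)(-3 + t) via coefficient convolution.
Ascending coefficients: a = [4, 1], b = [-3, 1]. c[0] = 4×-3 = -12; c[1] = 4×1 + 1×-3 = 1; c[2] = 1×1 = 1. Result coefficients: [-12, 1, 1] → -12 + t + t^2

-12 + t + t^2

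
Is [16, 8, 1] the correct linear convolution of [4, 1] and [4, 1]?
Recompute linear convolution of [4, 1] and [4, 1]: y[0] = 4×4 = 16; y[1] = 4×1 + 1×4 = 8; y[2] = 1×1 = 1 → [16, 8, 1]. Given [16, 8, 1] matches, so answer: Yes

Yes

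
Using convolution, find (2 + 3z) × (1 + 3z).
Ascending coefficients: a = [2, 3], b = [1, 3]. c[0] = 2×1 = 2; c[1] = 2×3 + 3×1 = 9; c[2] = 3×3 = 9. Result coefficients: [2, 9, 9] → 2 + 9z + 9z^2

2 + 9z + 9z^2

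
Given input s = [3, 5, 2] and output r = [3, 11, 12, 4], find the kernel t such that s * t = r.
Output length 4 = len(s) + len(t) - 1 ⇒ len(t) = 2. Solve t forward using t[k] = (r[k] - Σ_{i≥1} s[i]·t[k-i]) / s[0]: t[0] = r[0] / s[0] = 3 / 3 = 1; t[1] = (r[1] - 5×1) / s[0] = (11 - 5×1) / 3 = 2. So t = [1, 2]. Forward-check [3, 5, 2] * [1, 2]: r[0] = 3×1 = 3; r[1] = 3×2 + 5×1 = 11; r[2] = 5×2 + 2×1 = 12; r[3] = 2×2 = 4 → [3, 11, 12, 4] ✓

[1, 2]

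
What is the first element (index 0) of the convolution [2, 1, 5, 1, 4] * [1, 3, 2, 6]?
Use y[k] = Σ_i a[i]·b[k-i] at k=0. y[0] = 2×1 = 2

2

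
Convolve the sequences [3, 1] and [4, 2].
y[0] = 3×4 = 12; y[1] = 3×2 + 1×4 = 10; y[2] = 1×2 = 2

[12, 10, 2]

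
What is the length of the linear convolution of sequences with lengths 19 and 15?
Linear/full convolution length: m + n - 1 = 19 + 15 - 1 = 33

33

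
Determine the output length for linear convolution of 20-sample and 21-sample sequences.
Linear/full convolution length: m + n - 1 = 20 + 21 - 1 = 40

40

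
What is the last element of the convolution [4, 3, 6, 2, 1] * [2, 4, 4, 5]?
Use y[k] = Σ_i a[i]·b[k-i] at k=7. y[7] = 1×5 = 5

5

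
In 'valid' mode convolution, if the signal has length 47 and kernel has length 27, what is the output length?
'Valid' mode counts only positions where the kernel fully overlaps the signal: m - n + 1 = 47 - 27 + 1 = 21

21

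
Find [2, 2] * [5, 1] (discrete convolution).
y[0] = 2×5 = 10; y[1] = 2×1 + 2×5 = 12; y[2] = 2×1 = 2

[10, 12, 2]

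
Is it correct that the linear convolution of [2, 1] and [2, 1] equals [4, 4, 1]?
Recompute linear convolution of [2, 1] and [2, 1]: y[0] = 2×2 = 4; y[1] = 2×1 + 1×2 = 4; y[2] = 1×1 = 1 → [4, 4, 1]. Given [4, 4, 1] matches, so answer: Yes

Yes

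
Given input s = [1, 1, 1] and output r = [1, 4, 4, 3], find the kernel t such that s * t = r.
Output length 4 = len(s) + len(t) - 1 ⇒ len(t) = 2. Solve t forward using t[k] = (r[k] - Σ_{i≥1} s[i]·t[k-i]) / s[0]: t[0] = r[0] / s[0] = 1 / 1 = 1; t[1] = (r[1] - 1×1) / s[0] = (4 - 1×1) / 1 = 3. So t = [1, 3]. Forward-check [1, 1, 1] * [1, 3]: r[0] = 1×1 = 1; r[1] = 1×3 + 1×1 = 4; r[2] = 1×3 + 1×1 = 4; r[3] = 1×3 = 3 → [1, 4, 4, 3] ✓

[1, 3]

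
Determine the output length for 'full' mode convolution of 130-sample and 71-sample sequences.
Linear/full convolution length: m + n - 1 = 130 + 71 - 1 = 200

200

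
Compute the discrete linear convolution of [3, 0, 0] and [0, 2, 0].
y[0] = 3×0 = 0; y[1] = 3×2 + 0×0 = 6; y[2] = 3×0 + 0×2 + 0×0 = 0; y[3] = 0×0 + 0×2 = 0; y[4] = 0×0 = 0

[0, 6, 0, 0, 0]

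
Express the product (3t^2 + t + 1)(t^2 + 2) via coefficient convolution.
Ascending coefficients: a = [1, 1, 3], b = [2, 0, 1]. c[0] = 1×2 = 2; c[1] = 1×0 + 1×2 = 2; c[2] = 1×1 + 1×0 + 3×2 = 7; c[3] = 1×1 + 3×0 = 1; c[4] = 3×1 = 3. Result coefficients: [2, 2, 7, 1, 3] → 3t^4 + t^3 + 7t^2 + 2t + 2

3t^4 + t^3 + 7t^2 + 2t + 2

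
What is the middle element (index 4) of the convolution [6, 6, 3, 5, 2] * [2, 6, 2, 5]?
Use y[k] = Σ_i a[i]·b[k-i] at k=4. y[4] = 6×5 + 3×2 + 5×6 + 2×2 = 70

70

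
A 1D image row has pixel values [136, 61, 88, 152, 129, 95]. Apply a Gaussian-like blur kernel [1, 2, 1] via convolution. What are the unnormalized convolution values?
Convolve image row [136, 61, 88, 152, 129, 95] with kernel [1, 2, 1]: y[0] = 136×1 = 136; y[1] = 136×2 + 61×1 = 333; y[2] = 136×1 + 61×2 + 88×1 = 346; y[3] = 61×1 + 88×2 + 152×1 = 389; y[4] = 88×1 + 152×2 + 129×1 = 521; y[5] = 152×1 + 129×2 + 95×1 = 505; y[6] = 129×1 + 95×2 = 319; y[7] = 95×1 = 95 → [136, 333, 346, 389, 521, 505, 319, 95]. Normalization factor = sum(kernel) = 4.

[136, 333, 346, 389, 521, 505, 319, 95]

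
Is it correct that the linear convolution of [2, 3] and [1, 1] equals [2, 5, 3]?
Recompute linear convolution of [2, 3] and [1, 1]: y[0] = 2×1 = 2; y[1] = 2×1 + 3×1 = 5; y[2] = 3×1 = 3 → [2, 5, 3]. Given [2, 5, 3] matches, so answer: Yes

Yes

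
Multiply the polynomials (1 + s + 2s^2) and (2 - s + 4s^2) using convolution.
Ascending coefficients: a = [1, 1, 2], b = [2, -1, 4]. c[0] = 1×2 = 2; c[1] = 1×-1 + 1×2 = 1; c[2] = 1×4 + 1×-1 + 2×2 = 7; c[3] = 1×4 + 2×-1 = 2; c[4] = 2×4 = 8. Result coefficients: [2, 1, 7, 2, 8] → 2 + s + 7s^2 + 2s^3 + 8s^4

2 + s + 7s^2 + 2s^3 + 8s^4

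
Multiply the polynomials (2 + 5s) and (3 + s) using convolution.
Ascending coefficients: a = [2, 5], b = [3, 1]. c[0] = 2×3 = 6; c[1] = 2×1 + 5×3 = 17; c[2] = 5×1 = 5. Result coefficients: [6, 17, 5] → 6 + 17s + 5s^2

6 + 17s + 5s^2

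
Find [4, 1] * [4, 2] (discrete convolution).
y[0] = 4×4 = 16; y[1] = 4×2 + 1×4 = 12; y[2] = 1×2 = 2

[16, 12, 2]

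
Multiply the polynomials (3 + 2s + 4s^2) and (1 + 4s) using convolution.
Ascending coefficients: a = [3, 2, 4], b = [1, 4]. c[0] = 3×1 = 3; c[1] = 3×4 + 2×1 = 14; c[2] = 2×4 + 4×1 = 12; c[3] = 4×4 = 16. Result coefficients: [3, 14, 12, 16] → 3 + 14s + 12s^2 + 16s^3

3 + 14s + 12s^2 + 16s^3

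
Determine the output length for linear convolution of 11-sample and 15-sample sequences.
Linear/full convolution length: m + n - 1 = 11 + 15 - 1 = 25

25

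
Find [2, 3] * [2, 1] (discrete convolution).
y[0] = 2×2 = 4; y[1] = 2×1 + 3×2 = 8; y[2] = 3×1 = 3

[4, 8, 3]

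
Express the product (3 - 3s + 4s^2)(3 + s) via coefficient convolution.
Ascending coefficients: a = [3, -3, 4], b = [3, 1]. c[0] = 3×3 = 9; c[1] = 3×1 + -3×3 = -6; c[2] = -3×1 + 4×3 = 9; c[3] = 4×1 = 4. Result coefficients: [9, -6, 9, 4] → 9 - 6s + 9s^2 + 4s^3

9 - 6s + 9s^2 + 4s^3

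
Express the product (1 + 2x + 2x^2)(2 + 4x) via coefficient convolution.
Ascending coefficients: a = [1, 2, 2], b = [2, 4]. c[0] = 1×2 = 2; c[1] = 1×4 + 2×2 = 8; c[2] = 2×4 + 2×2 = 12; c[3] = 2×4 = 8. Result coefficients: [2, 8, 12, 8] → 2 + 8x + 12x^2 + 8x^3

2 + 8x + 12x^2 + 8x^3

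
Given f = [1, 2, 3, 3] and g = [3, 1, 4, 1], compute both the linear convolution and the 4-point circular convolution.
Linear: y_lin[0] = 1×3 = 3; y_lin[1] = 1×1 + 2×3 = 7; y_lin[2] = 1×4 + 2×1 + 3×3 = 15; y_lin[3] = 1×1 + 2×4 + 3×1 + 3×3 = 21; y_lin[4] = 2×1 + 3×4 + 3×1 = 17; y_lin[5] = 3×1 + 3×4 = 15; y_lin[6] = 3×1 = 3 → [3, 7, 15, 21, 17, 15, 3]. Circular (length 4): y[0] = 1×3 + 2×1 + 3×4 + 3×1 = 20; y[1] = 1×1 + 2×3 + 3×1 + 3×4 = 22; y[2] = 1×4 + 2×1 + 3×3 + 3×1 = 18; y[3] = 1×1 + 2×4 + 3×1 + 3×3 = 21 → [20, 22, 18, 21]

Linear: [3, 7, 15, 21, 17, 15, 3], Circular: [20, 22, 18, 21]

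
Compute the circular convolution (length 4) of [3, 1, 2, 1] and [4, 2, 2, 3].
Use y[k] = Σ_j a[j]·b[(k-j) mod 4]. y[0] = 3×4 + 1×3 + 2×2 + 1×2 = 21; y[1] = 3×2 + 1×4 + 2×3 + 1×2 = 18; y[2] = 3×2 + 1×2 + 2×4 + 1×3 = 19; y[3] = 3×3 + 1×2 + 2×2 + 1×4 = 19. Result: [21, 18, 19, 19]

[21, 18, 19, 19]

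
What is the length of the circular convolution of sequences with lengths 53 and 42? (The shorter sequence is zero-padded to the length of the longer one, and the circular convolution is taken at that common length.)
Circular convolution (zero-padding the shorter input) has length max(m, n) = max(53, 42) = 53

53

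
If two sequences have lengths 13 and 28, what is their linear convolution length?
Linear/full convolution length: m + n - 1 = 13 + 28 - 1 = 40

40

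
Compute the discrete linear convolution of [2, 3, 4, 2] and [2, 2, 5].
y[0] = 2×2 = 4; y[1] = 2×2 + 3×2 = 10; y[2] = 2×5 + 3×2 + 4×2 = 24; y[3] = 3×5 + 4×2 + 2×2 = 27; y[4] = 4×5 + 2×2 = 24; y[5] = 2×5 = 10

[4, 10, 24, 27, 24, 10]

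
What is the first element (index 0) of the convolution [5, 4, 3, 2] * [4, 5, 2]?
Use y[k] = Σ_i a[i]·b[k-i] at k=0. y[0] = 5×4 = 20

20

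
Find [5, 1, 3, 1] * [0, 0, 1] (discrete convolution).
y[0] = 5×0 = 0; y[1] = 5×0 + 1×0 = 0; y[2] = 5×1 + 1×0 + 3×0 = 5; y[3] = 1×1 + 3×0 + 1×0 = 1; y[4] = 3×1 + 1×0 = 3; y[5] = 1×1 = 1

[0, 0, 5, 1, 3, 1]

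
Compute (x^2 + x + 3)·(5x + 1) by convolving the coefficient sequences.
Ascending coefficients: a = [3, 1, 1], b = [1, 5]. c[0] = 3×1 = 3; c[1] = 3×5 + 1×1 = 16; c[2] = 1×5 + 1×1 = 6; c[3] = 1×5 = 5. Result coefficients: [3, 16, 6, 5] → 5x^3 + 6x^2 + 16x + 3

5x^3 + 6x^2 + 16x + 3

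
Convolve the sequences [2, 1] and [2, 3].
y[0] = 2×2 = 4; y[1] = 2×3 + 1×2 = 8; y[2] = 1×3 = 3

[4, 8, 3]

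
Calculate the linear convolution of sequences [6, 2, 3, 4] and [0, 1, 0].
y[0] = 6×0 = 0; y[1] = 6×1 + 2×0 = 6; y[2] = 6×0 + 2×1 + 3×0 = 2; y[3] = 2×0 + 3×1 + 4×0 = 3; y[4] = 3×0 + 4×1 = 4; y[5] = 4×0 = 0

[0, 6, 2, 3, 4, 0]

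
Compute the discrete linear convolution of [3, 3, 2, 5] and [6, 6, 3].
y[0] = 3×6 = 18; y[1] = 3×6 + 3×6 = 36; y[2] = 3×3 + 3×6 + 2×6 = 39; y[3] = 3×3 + 2×6 + 5×6 = 51; y[4] = 2×3 + 5×6 = 36; y[5] = 5×3 = 15

[18, 36, 39, 51, 36, 15]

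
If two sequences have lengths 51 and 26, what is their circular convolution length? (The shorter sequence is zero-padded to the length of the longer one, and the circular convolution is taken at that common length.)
Circular convolution (zero-padding the shorter input) has length max(m, n) = max(51, 26) = 51

51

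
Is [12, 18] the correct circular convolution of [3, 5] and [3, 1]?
Recompute circular convolution of [3, 5] and [3, 1]: y[0] = 3×3 + 5×1 = 14; y[1] = 3×1 + 5×3 = 18 → [14, 18]. Compare to given [12, 18]: they differ at index 0: given 12, correct 14, so answer: No

No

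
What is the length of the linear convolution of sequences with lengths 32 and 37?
Linear/full convolution length: m + n - 1 = 32 + 37 - 1 = 68

68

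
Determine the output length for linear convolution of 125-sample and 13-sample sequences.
Linear/full convolution length: m + n - 1 = 125 + 13 - 1 = 137

137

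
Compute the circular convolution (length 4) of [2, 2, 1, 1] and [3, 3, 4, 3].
Use y[k] = Σ_j u[j]·v[(k-j) mod 4]. y[0] = 2×3 + 2×3 + 1×4 + 1×3 = 19; y[1] = 2×3 + 2×3 + 1×3 + 1×4 = 19; y[2] = 2×4 + 2×3 + 1×3 + 1×3 = 20; y[3] = 2×3 + 2×4 + 1×3 + 1×3 = 20. Result: [19, 19, 20, 20]

[19, 19, 20, 20]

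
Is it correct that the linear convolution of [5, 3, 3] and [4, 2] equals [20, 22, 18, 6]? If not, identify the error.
Recompute linear convolution of [5, 3, 3] and [4, 2]: y[0] = 5×4 = 20; y[1] = 5×2 + 3×4 = 22; y[2] = 3×2 + 3×4 = 18; y[3] = 3×2 = 6 → [20, 22, 18, 6]. Given [20, 22, 18, 6] matches, so answer: Yes

Yes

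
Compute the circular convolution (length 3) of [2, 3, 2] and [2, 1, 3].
Use y[k] = Σ_j x[j]·h[(k-j) mod 3]. y[0] = 2×2 + 3×3 + 2×1 = 15; y[1] = 2×1 + 3×2 + 2×3 = 14; y[2] = 2×3 + 3×1 + 2×2 = 13. Result: [15, 14, 13]

[15, 14, 13]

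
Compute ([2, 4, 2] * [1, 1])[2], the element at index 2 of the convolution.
Use y[k] = Σ_i a[i]·b[k-i] at k=2. y[2] = 4×1 + 2×1 = 6

6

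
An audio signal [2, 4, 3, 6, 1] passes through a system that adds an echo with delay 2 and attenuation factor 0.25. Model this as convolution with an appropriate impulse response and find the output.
Direct-path + delayed-attenuated-path model → impulse response h = [1, 0, 0.25] (1 at lag 0, 0.25 at lag 2). Output y[n] = x[n] + 0.25·x[n - 2] (with x[n] = 0 outside 0..4): y[0] = 2 + 0.25×0 = 2; y[1] = 4 + 0.25×0 = 4; y[2] = 3 + 0.25×2 = 3.5; y[3] = 6 + 0.25×4 = 7.0; y[4] = 1 + 0.25×3 = 1.75; y[5] = 0 + 0.25×6 = 1.5; y[6] = 0 + 0.25×1 = 0.25. So y = [2, 4, 3.5, 7.0, 1.75, 1.5, 0.25]

[2, 4, 3.5, 7.0, 1.75, 1.5, 0.25]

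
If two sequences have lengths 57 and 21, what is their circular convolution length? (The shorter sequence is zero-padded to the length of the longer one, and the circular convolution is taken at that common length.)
Circular convolution (zero-padding the shorter input) has length max(m, n) = max(57, 21) = 57

57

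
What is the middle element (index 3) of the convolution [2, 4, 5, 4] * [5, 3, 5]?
Use y[k] = Σ_i a[i]·b[k-i] at k=3. y[3] = 4×5 + 5×3 + 4×5 = 55

55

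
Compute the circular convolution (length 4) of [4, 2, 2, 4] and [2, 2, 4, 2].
Use y[k] = Σ_j u[j]·v[(k-j) mod 4]. y[0] = 4×2 + 2×2 + 2×4 + 4×2 = 28; y[1] = 4×2 + 2×2 + 2×2 + 4×4 = 32; y[2] = 4×4 + 2×2 + 2×2 + 4×2 = 32; y[3] = 4×2 + 2×4 + 2×2 + 4×2 = 28. Result: [28, 32, 32, 28]

[28, 32, 32, 28]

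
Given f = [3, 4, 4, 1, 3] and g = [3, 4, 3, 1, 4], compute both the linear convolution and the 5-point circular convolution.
Linear: y_lin[0] = 3×3 = 9; y_lin[1] = 3×4 + 4×3 = 24; y_lin[2] = 3×3 + 4×4 + 4×3 = 37; y_lin[3] = 3×1 + 4×3 + 4×4 + 1×3 = 34; y_lin[4] = 3×4 + 4×1 + 4×3 + 1×4 + 3×3 = 41; y_lin[5] = 4×4 + 4×1 + 1×3 + 3×4 = 35; y_lin[6] = 4×4 + 1×1 + 3×3 = 26; y_lin[7] = 1×4 + 3×1 = 7; y_lin[8] = 3×4 = 12 → [9, 24, 37, 34, 41, 35, 26, 7, 12]. Circular (length 5): y[0] = 3×3 + 4×4 + 4×1 + 1×3 + 3×4 = 44; y[1] = 3×4 + 4×3 + 4×4 + 1×1 + 3×3 = 50; y[2] = 3×3 + 4×4 + 4×3 + 1×4 + 3×1 = 44; y[3] = 3×1 + 4×3 + 4×4 + 1×3 + 3×4 = 46; y[4] = 3×4 + 4×1 + 4×3 + 1×4 + 3×3 = 41 → [44, 50, 44, 46, 41]

Linear: [9, 24, 37, 34, 41, 35, 26, 7, 12], Circular: [44, 50, 44, 46, 41]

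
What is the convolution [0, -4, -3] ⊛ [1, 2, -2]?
y[0] = 0×1 = 0; y[1] = 0×2 + -4×1 = -4; y[2] = 0×-2 + -4×2 + -3×1 = -11; y[3] = -4×-2 + -3×2 = 2; y[4] = -3×-2 = 6

[0, -4, -11, 2, 6]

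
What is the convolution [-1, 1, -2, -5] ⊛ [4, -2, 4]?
y[0] = -1×4 = -4; y[1] = -1×-2 + 1×4 = 6; y[2] = -1×4 + 1×-2 + -2×4 = -14; y[3] = 1×4 + -2×-2 + -5×4 = -12; y[4] = -2×4 + -5×-2 = 2; y[5] = -5×4 = -20

[-4, 6, -14, -12, 2, -20]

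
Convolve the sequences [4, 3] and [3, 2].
y[0] = 4×3 = 12; y[1] = 4×2 + 3×3 = 17; y[2] = 3×2 = 6

[12, 17, 6]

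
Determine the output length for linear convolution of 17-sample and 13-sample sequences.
Linear/full convolution length: m + n - 1 = 17 + 13 - 1 = 29

29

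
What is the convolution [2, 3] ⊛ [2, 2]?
y[0] = 2×2 = 4; y[1] = 2×2 + 3×2 = 10; y[2] = 3×2 = 6

[4, 10, 6]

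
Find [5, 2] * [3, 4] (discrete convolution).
y[0] = 5×3 = 15; y[1] = 5×4 + 2×3 = 26; y[2] = 2×4 = 8

[15, 26, 8]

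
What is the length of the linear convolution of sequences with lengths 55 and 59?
Linear/full convolution length: m + n - 1 = 55 + 59 - 1 = 113

113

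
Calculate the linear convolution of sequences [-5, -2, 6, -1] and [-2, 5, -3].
y[0] = -5×-2 = 10; y[1] = -5×5 + -2×-2 = -21; y[2] = -5×-3 + -2×5 + 6×-2 = -7; y[3] = -2×-3 + 6×5 + -1×-2 = 38; y[4] = 6×-3 + -1×5 = -23; y[5] = -1×-3 = 3

[10, -21, -7, 38, -23, 3]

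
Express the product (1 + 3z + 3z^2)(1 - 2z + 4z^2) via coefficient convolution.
Ascending coefficients: a = [1, 3, 3], b = [1, -2, 4]. c[0] = 1×1 = 1; c[1] = 1×-2 + 3×1 = 1; c[2] = 1×4 + 3×-2 + 3×1 = 1; c[3] = 3×4 + 3×-2 = 6; c[4] = 3×4 = 12. Result coefficients: [1, 1, 1, 6, 12] → 1 + z + z^2 + 6z^3 + 12z^4

1 + z + z^2 + 6z^3 + 12z^4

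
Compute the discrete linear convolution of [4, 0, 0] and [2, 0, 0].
y[0] = 4×2 = 8; y[1] = 4×0 + 0×2 = 0; y[2] = 4×0 + 0×0 + 0×2 = 0; y[3] = 0×0 + 0×0 = 0; y[4] = 0×0 = 0

[8, 0, 0, 0, 0]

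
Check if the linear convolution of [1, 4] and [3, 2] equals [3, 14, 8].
Recompute linear convolution of [1, 4] and [3, 2]: y[0] = 1×3 = 3; y[1] = 1×2 + 4×3 = 14; y[2] = 4×2 = 8 → [3, 14, 8]. Given [3, 14, 8] matches, so answer: Yes

Yes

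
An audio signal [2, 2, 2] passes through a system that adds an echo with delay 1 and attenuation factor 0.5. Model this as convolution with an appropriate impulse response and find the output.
Direct-path + delayed-attenuated-path model → impulse response h = [1, 0.5] (1 at lag 0, 0.5 at lag 1). Output y[n] = x[n] + 0.5·x[n - 1] (with x[n] = 0 outside 0..2): y[0] = 2 + 0.5×0 = 2; y[1] = 2 + 0.5×2 = 3.0; y[2] = 2 + 0.5×2 = 3.0; y[3] = 0 + 0.5×2 = 1.0. So y = [2, 3.0, 3.0, 1.0]

[2, 3.0, 3.0, 1.0]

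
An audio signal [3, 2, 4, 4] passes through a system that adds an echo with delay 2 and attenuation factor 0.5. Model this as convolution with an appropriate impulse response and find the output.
Direct-path + delayed-attenuated-path model → impulse response h = [1, 0, 0.5] (1 at lag 0, 0.5 at lag 2). Output y[n] = x[n] + 0.5·x[n - 2] (with x[n] = 0 outside 0..3): y[0] = 3 + 0.5×0 = 3; y[1] = 2 + 0.5×0 = 2; y[2] = 4 + 0.5×3 = 5.5; y[3] = 4 + 0.5×2 = 5.0; y[4] = 0 + 0.5×4 = 2.0; y[5] = 0 + 0.5×4 = 2.0. So y = [3, 2, 5.5, 5.0, 2.0, 2.0]

[3, 2, 5.5, 5.0, 2.0, 2.0]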